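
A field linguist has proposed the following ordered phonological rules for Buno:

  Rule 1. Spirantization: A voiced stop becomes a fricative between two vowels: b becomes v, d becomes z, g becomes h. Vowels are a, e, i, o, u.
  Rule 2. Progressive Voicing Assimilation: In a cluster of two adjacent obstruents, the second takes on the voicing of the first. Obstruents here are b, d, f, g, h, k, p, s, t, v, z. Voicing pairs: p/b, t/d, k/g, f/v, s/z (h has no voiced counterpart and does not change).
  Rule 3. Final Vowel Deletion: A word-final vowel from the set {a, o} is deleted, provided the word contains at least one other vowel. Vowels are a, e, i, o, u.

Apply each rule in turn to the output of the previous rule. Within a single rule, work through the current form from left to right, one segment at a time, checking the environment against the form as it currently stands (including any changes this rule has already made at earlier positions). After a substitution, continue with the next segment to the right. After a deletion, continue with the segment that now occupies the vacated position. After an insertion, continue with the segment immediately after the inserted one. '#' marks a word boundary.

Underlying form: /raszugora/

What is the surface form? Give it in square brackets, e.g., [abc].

Rule 1 Spirantization: [raszugora] → [raszuhora]
Rule 2 Progressive Voicing Assimilation: [raszuhora] → [rassuhora]
Rule 3 Final Vowel Deletion: [rassuhora] → [rassuhor]

[rassuhor]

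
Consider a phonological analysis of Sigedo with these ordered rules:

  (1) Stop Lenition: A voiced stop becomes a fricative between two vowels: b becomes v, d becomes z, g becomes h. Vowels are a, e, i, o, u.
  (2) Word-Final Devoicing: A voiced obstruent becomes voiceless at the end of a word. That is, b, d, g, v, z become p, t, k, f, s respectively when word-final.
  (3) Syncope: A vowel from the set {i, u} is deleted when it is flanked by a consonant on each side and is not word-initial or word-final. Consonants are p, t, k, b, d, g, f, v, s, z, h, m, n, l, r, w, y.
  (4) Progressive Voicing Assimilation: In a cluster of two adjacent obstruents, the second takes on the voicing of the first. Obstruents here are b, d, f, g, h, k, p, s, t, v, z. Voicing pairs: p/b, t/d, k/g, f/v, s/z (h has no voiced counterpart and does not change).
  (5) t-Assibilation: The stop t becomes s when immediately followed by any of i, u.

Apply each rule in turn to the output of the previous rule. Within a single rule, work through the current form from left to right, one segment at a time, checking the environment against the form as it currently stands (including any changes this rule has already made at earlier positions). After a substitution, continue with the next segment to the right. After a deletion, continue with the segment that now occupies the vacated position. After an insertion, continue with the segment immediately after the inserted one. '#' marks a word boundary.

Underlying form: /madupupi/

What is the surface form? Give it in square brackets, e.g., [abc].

(1) Stop Lenition: [madupupi] → [mazupupi]
(2) Word-Final Devoicing: no change — [mazupupi]
(3) Syncope: [mazupupi] → [mazppi]
(4) Progressive Voicing Assimilation: [mazppi] → [mazbbi]
(5) t-Assibilation: no change — [mazbbi]

[mazbbi]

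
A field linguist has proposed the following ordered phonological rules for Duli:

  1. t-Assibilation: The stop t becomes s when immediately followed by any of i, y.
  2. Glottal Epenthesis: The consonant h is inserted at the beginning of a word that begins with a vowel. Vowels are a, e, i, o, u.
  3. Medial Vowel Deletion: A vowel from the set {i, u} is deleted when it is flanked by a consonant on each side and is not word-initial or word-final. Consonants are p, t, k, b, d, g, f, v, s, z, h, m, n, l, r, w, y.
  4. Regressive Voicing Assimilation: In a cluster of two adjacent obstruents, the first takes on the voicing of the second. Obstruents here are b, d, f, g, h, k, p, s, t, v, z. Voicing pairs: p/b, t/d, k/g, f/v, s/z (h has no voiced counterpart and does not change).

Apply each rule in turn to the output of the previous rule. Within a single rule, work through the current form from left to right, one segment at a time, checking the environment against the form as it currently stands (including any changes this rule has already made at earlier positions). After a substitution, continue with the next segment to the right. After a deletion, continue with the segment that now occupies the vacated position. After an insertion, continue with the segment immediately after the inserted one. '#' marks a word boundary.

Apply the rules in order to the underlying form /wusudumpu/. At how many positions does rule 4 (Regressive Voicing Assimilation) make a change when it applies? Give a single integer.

1 t-Assibilation: no change — [wusudumpu]
2 Glottal Epenthesis: no change — [wusudumpu]
3 Medial Vowel Deletion: [wusudumpu] → [wsdmpu]
4 Regressive Voicing Assimilation: [wsdmpu] → [wzdmpu]
Rule 4 changed 1 position(s).

1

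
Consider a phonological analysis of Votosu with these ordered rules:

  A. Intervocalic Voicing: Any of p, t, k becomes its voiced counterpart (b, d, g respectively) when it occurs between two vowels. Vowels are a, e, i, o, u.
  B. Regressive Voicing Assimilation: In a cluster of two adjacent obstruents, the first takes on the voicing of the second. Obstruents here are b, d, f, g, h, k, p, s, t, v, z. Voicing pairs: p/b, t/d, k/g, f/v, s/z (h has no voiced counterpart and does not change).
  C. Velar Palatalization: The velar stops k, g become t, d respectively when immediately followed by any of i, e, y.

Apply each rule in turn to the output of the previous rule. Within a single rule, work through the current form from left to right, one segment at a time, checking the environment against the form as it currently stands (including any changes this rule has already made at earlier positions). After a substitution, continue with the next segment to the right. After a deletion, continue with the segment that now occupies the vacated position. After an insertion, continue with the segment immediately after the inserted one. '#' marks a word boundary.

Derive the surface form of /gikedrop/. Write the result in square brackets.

A Intervocalic Voicing: [gikedrop] → [gigedrop]
B Regressive Voicing Assimilation: no change — [gigedrop]
C Velar Palatalization: [gigedrop] → [didedrop]

[didedrop]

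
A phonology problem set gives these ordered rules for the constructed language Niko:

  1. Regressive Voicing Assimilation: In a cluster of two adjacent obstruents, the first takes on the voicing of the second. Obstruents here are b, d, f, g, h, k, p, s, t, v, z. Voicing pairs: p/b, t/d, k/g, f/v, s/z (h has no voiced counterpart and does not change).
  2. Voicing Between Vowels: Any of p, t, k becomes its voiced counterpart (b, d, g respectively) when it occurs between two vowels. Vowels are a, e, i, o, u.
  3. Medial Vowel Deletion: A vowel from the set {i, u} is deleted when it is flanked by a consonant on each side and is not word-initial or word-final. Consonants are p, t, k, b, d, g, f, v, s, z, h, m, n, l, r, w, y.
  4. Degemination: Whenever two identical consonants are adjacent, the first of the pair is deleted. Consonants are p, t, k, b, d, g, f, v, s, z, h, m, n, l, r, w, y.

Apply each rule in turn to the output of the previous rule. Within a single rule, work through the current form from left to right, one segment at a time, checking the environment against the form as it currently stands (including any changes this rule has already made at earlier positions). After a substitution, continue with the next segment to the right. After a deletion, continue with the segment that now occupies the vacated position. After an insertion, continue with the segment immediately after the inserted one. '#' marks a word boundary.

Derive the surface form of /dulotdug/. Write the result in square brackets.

[dlodg]

1 Regressive Voicing Assimilation: [dulotdug] → [duloddug]
2 Voicing Between Vowels: no change — [duloddug]
3 Medial Vowel Deletion: [duloddug] → [dloddg]
4 Degemination: [dloddg] → [dlodg]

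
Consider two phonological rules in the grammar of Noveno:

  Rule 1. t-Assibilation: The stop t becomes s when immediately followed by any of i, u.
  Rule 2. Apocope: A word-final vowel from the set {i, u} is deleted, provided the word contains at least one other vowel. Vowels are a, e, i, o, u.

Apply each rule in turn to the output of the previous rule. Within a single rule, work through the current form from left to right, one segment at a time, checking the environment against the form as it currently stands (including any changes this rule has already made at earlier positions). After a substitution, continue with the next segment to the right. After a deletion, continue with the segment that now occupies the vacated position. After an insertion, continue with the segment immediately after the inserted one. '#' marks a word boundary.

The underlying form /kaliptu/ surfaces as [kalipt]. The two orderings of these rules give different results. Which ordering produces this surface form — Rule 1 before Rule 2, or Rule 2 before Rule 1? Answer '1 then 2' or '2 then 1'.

2 then 1

Order 1 then 2:
  1 t-Assibilation: [kaliptu] → [kalipsu]
  2 Apocope: [kalipsu] → [kalips]
  result: [kalips]
Order 2 then 1:
  2 Apocope: [kaliptu] → [kalipt]
  1 t-Assibilation: no change — [kalipt]
  result: [kalipt]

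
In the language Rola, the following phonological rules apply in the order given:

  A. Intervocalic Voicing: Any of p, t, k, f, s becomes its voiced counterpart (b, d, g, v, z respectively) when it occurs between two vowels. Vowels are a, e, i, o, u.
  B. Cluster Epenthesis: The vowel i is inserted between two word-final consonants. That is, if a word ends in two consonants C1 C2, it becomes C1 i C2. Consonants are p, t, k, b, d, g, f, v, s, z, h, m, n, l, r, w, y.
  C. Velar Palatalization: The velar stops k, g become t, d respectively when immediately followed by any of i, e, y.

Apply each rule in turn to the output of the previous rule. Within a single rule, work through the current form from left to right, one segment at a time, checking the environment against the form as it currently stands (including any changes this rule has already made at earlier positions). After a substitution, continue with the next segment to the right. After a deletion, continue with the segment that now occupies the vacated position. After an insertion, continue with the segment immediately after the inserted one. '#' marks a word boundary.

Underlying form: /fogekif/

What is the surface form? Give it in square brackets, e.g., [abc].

A Intervocalic Voicing: [fogekif] → [fogegif]
B Cluster Epenthesis: no change — [fogegif]
C Velar Palatalization: [fogegif] → [fodedif]

[fodedif]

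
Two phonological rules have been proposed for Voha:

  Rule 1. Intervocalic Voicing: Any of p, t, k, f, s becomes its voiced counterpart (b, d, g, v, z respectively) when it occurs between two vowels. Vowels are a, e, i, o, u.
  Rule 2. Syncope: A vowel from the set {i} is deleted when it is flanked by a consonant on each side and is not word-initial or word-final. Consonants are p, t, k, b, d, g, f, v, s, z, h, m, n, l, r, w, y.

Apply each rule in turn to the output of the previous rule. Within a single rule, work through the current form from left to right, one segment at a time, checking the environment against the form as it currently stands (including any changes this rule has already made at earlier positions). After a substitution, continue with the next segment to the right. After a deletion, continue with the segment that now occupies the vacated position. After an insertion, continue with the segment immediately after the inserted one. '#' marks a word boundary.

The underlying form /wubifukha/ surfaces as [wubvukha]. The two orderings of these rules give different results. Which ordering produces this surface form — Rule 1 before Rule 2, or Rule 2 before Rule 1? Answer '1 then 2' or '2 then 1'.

1 then 2

Order 1 then 2:
  1 Intervocalic Voicing: [wubifukha] → [wubivukha]
  2 Syncope: [wubivukha] → [wubvukha]
  result: [wubvukha]
Order 2 then 1:
  2 Syncope: [wubifukha] → [wubfukha]
  1 Intervocalic Voicing: no change — [wubfukha]
  result: [wubfukha]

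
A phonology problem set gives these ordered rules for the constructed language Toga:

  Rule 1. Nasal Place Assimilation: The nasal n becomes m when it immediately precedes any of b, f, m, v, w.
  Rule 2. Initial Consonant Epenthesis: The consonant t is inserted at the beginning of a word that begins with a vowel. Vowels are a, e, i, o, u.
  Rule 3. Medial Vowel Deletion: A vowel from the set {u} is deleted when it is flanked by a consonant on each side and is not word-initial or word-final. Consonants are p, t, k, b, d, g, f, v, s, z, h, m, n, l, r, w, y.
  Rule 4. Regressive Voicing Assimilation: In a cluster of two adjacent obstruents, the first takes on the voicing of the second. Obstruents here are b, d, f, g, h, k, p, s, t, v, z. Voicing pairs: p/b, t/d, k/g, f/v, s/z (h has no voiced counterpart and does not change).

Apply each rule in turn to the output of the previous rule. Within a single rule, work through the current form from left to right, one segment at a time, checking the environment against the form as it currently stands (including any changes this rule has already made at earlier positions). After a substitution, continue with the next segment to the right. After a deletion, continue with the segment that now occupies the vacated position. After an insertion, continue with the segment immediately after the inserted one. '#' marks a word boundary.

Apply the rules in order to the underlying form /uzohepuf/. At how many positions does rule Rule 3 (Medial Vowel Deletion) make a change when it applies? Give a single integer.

2

Rule 1 Nasal Place Assimilation: no change — [uzohepuf]
Rule 2 Initial Consonant Epenthesis: [uzohepuf] → [tuzohepuf]
Rule 3 Medial Vowel Deletion: [tuzohepuf] → [tzohepf]
Rule 4 Regressive Voicing Assimilation: [tzohepf] → [dzohepf]
Rule Rule 3 changed 2 position(s).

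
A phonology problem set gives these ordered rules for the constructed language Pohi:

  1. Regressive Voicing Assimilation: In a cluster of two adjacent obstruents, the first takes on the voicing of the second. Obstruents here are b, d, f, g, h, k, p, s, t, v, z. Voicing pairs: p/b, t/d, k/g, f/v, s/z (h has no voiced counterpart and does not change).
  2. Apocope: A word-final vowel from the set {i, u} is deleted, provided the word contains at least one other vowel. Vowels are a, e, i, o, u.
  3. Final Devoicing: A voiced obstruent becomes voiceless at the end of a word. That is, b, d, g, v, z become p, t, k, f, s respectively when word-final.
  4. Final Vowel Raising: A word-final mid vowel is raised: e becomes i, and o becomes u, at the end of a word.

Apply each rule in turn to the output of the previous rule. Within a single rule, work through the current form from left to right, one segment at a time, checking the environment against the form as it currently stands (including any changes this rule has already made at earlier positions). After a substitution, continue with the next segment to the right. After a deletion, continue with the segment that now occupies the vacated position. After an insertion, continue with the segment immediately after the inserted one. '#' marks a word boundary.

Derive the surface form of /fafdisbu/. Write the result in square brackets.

[favdizp]

1 Regressive Voicing Assimilation: [fafdisbu] → [favdizbu]
2 Apocope: [favdizbu] → [favdizb]
3 Final Devoicing: [favdizb] → [favdizp]
4 Final Vowel Raising: no change — [favdizp]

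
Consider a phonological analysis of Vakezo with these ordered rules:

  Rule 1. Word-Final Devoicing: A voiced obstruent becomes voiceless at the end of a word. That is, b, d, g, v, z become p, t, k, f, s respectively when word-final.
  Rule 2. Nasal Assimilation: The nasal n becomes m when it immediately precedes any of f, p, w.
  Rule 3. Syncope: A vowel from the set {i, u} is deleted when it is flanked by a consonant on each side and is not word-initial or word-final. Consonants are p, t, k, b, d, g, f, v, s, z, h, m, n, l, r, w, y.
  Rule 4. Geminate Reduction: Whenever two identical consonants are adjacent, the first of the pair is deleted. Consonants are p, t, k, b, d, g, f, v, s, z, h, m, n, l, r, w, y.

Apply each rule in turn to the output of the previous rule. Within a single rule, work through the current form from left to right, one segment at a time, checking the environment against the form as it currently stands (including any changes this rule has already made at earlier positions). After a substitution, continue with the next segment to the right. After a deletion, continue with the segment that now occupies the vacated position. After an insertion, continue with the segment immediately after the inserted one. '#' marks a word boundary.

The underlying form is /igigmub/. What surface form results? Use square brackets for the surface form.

[igmp]

Rule 1 Word-Final Devoicing: [igigmub] → [igigmup]
Rule 2 Nasal Assimilation: no change — [igigmup]
Rule 3 Syncope: [igigmup] → [iggmp]
Rule 4 Geminate Reduction: [iggmp] → [igmp]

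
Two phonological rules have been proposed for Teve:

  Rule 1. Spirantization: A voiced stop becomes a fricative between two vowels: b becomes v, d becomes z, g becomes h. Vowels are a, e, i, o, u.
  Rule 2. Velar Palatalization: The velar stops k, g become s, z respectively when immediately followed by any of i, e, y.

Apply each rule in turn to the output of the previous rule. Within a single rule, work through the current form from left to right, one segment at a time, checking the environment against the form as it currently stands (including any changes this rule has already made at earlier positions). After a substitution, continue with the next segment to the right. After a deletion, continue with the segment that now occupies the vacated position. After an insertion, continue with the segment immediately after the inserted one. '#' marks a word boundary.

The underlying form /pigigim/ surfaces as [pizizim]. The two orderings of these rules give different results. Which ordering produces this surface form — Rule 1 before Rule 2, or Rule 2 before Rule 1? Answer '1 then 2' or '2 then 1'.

Order 1 then 2:
  1 Spirantization: [pigigim] → [pihihim]
  2 Velar Palatalization: no change — [pihihim]
  result: [pihihim]
Order 2 then 1:
  2 Velar Palatalization: [pigigim] → [pizizim]
  1 Spirantization: no change — [pizizim]
  result: [pizizim]

2 then 1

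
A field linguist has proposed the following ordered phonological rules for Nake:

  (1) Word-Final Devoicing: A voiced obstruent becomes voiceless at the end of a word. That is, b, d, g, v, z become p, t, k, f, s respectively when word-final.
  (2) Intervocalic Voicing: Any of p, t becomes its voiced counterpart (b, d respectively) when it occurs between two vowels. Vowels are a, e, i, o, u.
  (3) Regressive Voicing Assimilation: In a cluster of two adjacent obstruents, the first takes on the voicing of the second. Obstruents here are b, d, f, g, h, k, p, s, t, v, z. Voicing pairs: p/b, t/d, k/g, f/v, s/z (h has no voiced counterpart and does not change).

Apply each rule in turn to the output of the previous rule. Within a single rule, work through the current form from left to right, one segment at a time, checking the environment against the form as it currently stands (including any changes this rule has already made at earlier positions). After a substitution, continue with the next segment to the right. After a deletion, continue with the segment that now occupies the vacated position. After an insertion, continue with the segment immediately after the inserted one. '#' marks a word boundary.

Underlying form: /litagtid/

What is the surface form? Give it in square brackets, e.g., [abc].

(1) Word-Final Devoicing: [litagtid] → [litagtit]
(2) Intervocalic Voicing: [litagtit] → [lidagtit]
(3) Regressive Voicing Assimilation: [lidagtit] → [lidaktit]

[lidaktit]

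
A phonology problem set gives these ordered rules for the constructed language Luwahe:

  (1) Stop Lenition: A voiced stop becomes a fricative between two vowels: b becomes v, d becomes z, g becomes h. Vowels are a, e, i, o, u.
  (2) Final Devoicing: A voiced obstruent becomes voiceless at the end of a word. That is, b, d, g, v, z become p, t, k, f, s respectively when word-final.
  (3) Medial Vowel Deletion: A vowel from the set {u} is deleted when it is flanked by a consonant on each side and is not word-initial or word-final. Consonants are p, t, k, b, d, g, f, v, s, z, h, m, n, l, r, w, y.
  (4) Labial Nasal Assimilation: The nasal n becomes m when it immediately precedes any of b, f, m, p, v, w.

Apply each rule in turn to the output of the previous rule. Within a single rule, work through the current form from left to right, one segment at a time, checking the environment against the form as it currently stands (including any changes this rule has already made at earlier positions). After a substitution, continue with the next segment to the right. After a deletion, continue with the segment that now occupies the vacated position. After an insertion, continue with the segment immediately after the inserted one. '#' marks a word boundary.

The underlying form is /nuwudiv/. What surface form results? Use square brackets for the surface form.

[mwzif]

(1) Stop Lenition: [nuwudiv] → [nuwuziv]
(2) Final Devoicing: [nuwuziv] → [nuwuzif]
(3) Medial Vowel Deletion: [nuwuzif] → [nwzif]
(4) Labial Nasal Assimilation: [nwzif] → [mwzif]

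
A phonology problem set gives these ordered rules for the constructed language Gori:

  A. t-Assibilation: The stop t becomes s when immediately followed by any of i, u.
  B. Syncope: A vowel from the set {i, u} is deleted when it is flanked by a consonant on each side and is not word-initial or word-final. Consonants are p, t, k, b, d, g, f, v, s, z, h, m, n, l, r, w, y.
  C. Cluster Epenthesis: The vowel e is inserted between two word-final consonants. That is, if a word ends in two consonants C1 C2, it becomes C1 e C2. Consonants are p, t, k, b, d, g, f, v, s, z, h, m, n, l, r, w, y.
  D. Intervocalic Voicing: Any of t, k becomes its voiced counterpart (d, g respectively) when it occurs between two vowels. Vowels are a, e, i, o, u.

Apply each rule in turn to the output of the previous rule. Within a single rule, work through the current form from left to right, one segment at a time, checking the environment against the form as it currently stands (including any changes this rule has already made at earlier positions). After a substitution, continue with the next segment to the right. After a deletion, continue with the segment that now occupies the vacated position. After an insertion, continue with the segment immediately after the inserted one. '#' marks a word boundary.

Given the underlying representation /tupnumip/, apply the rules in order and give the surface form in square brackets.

A t-Assibilation: [tupnumip] → [supnumip]
B Syncope: [supnumip] → [spnmp]
C Cluster Epenthesis: [spnmp] → [spnmep]
D Intervocalic Voicing: no change — [spnmep]

[spnmep]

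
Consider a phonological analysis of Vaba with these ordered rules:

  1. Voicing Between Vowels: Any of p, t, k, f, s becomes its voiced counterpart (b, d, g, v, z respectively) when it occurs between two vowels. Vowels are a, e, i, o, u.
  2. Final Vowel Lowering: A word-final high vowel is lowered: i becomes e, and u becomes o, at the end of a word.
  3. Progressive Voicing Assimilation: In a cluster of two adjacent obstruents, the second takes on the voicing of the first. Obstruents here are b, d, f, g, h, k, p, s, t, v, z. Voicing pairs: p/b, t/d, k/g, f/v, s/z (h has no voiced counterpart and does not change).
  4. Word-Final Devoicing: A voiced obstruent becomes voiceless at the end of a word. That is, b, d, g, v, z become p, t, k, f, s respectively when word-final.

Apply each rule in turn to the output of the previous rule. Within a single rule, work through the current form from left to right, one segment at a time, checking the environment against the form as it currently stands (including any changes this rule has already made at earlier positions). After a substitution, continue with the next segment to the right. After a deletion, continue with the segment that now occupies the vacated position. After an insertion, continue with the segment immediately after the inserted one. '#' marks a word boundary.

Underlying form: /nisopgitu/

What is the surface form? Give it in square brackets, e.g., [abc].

[nizopkido]

1 Voicing Between Vowels: [nisopgitu] → [nizopgidu]
2 Final Vowel Lowering: [nizopgidu] → [nizopgido]
3 Progressive Voicing Assimilation: [nizopgido] → [nizopkido]
4 Word-Final Devoicing: no change — [nizopkido]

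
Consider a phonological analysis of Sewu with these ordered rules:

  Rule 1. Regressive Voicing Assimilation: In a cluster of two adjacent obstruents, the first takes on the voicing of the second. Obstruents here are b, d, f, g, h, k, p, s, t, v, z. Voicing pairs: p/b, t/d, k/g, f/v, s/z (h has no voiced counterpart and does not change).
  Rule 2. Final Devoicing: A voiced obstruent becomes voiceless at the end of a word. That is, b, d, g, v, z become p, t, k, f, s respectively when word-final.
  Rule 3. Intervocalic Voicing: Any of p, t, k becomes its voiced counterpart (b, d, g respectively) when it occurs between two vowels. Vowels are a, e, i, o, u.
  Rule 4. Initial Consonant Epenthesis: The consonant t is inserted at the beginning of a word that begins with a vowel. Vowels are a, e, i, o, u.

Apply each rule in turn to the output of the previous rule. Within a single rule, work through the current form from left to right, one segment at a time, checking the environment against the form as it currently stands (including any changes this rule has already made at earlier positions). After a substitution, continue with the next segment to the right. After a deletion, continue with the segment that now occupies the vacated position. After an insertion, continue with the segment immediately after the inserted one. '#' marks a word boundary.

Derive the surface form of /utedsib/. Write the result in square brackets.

Rule 1 Regressive Voicing Assimilation: [utedsib] → [utetsib]
Rule 2 Final Devoicing: [utetsib] → [utetsip]
Rule 3 Intervocalic Voicing: [utetsip] → [udetsip]
Rule 4 Initial Consonant Epenthesis: [udetsip] → [tudetsip]

[tudetsip]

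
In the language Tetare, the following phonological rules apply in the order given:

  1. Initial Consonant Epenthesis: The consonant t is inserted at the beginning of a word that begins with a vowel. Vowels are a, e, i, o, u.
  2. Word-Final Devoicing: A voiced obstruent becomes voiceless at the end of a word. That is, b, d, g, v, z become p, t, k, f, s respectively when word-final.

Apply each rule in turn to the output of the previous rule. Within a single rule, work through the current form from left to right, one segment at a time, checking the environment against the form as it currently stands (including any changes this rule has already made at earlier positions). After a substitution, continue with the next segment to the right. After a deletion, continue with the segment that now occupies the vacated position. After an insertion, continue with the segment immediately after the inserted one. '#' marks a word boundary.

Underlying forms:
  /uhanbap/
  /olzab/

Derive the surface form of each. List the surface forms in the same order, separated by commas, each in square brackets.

[tuhanbap], [tolzap]

/uhanbap/:
  1 Initial Consonant Epenthesis: [uhanbap] → [tuhanbap]
  2 Word-Final Devoicing: no change — [tuhanbap]
/olzab/:
  1 Initial Consonant Epenthesis: [olzab] → [tolzab]
  2 Word-Final Devoicing: [tolzab] → [tolzap]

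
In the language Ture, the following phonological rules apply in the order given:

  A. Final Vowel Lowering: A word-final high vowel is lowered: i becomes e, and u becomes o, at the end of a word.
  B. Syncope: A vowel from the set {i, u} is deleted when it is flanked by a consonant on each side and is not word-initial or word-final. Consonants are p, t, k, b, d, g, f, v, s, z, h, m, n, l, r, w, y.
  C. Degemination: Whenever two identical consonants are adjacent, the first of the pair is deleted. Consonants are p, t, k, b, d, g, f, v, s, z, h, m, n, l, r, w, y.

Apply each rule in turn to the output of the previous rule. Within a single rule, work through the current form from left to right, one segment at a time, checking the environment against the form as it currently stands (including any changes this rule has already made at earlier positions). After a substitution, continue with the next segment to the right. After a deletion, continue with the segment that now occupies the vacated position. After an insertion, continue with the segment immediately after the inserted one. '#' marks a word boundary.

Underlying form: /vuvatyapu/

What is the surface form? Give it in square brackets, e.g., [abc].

[vatyapo]

A Final Vowel Lowering: [vuvatyapu] → [vuvatyapo]
B Syncope: [vuvatyapo] → [vvatyapo]
C Degemination: [vvatyapo] → [vatyapo]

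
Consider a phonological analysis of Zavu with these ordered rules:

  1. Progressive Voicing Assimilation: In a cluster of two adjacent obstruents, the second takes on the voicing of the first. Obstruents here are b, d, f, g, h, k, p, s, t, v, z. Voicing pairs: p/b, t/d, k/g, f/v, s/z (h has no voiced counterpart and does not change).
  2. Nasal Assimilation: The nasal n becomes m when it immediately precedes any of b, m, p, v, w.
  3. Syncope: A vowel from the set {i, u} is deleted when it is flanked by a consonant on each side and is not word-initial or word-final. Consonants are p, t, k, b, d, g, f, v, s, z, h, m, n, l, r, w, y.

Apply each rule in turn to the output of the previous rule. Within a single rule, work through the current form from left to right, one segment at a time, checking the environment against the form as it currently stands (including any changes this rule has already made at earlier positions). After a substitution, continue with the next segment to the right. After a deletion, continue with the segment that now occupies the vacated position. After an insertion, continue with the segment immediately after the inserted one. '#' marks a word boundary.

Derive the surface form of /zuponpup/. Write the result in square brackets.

1 Progressive Voicing Assimilation: no change — [zuponpup]
2 Nasal Assimilation: [zuponpup] → [zupompup]
3 Syncope: [zupompup] → [zpompp]

[zpompp]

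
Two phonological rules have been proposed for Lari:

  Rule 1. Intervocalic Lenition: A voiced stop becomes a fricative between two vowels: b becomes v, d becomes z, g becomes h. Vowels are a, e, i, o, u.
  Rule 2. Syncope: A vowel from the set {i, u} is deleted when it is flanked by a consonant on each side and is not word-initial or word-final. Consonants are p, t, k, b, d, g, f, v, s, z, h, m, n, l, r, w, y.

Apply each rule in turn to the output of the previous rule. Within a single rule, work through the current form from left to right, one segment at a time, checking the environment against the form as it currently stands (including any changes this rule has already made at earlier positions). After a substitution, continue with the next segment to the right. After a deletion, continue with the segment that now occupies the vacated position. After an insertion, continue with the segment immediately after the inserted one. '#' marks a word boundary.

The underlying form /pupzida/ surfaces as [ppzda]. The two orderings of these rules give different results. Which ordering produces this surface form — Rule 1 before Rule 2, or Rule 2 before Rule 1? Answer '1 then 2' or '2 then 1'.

2 then 1

Order 1 then 2:
  1 Intervocalic Lenition: [pupzida] → [pupziza]
  2 Syncope: [pupziza] → [ppzza]
  result: [ppzza]
Order 2 then 1:
  2 Syncope: [pupzida] → [ppzda]
  1 Intervocalic Lenition: no change — [ppzda]
  result: [ppzda]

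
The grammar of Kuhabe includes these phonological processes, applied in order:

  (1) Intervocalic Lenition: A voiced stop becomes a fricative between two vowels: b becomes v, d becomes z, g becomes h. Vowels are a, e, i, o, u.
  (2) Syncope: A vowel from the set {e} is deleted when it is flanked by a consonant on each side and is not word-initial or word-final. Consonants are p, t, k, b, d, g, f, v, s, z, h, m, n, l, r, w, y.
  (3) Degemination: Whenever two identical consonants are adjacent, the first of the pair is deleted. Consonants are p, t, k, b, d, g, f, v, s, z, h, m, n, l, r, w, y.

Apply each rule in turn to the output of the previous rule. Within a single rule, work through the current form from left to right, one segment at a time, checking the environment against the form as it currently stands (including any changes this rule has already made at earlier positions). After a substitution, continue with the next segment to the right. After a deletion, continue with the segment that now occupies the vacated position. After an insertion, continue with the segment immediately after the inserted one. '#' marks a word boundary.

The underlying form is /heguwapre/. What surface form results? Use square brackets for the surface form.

[huwapre]

(1) Intervocalic Lenition: [heguwapre] → [hehuwapre]
(2) Syncope: [hehuwapre] → [hhuwapre]
(3) Degemination: [hhuwapre] → [huwapre]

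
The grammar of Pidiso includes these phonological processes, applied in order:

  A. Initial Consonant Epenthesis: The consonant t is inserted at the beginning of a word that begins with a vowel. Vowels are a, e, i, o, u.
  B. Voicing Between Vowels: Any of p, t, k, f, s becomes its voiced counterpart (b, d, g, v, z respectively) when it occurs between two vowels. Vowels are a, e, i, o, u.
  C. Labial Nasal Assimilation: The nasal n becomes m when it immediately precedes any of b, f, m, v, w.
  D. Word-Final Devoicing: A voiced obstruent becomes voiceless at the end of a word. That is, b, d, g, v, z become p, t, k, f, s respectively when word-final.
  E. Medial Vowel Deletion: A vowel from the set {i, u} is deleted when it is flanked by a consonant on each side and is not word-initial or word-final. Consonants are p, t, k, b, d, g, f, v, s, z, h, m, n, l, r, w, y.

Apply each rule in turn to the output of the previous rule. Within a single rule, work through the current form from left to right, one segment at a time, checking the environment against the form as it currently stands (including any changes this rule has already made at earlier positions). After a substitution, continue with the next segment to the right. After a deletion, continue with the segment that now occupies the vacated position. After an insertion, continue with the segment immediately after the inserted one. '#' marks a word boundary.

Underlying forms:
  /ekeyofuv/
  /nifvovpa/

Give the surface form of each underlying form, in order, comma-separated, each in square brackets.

[tegeyovf], [nfvovpa]

/ekeyofuv/:
  A Initial Consonant Epenthesis: [ekeyofuv] → [tekeyofuv]
  B Voicing Between Vowels: [tekeyofuv] → [tegeyovuv]
  C Labial Nasal Assimilation: no change — [tegeyovuv]
  D Word-Final Devoicing: [tegeyovuv] → [tegeyovuf]
  E Medial Vowel Deletion: [tegeyovuf] → [tegeyovf]
/nifvovpa/:
  A Initial Consonant Epenthesis: no change — [nifvovpa]
  B Voicing Between Vowels: no change — [nifvovpa]
  C Labial Nasal Assimilation: no change — [nifvovpa]
  D Word-Final Devoicing: no change — [nifvovpa]
  E Medial Vowel Deletion: [nifvovpa] → [nfvovpa]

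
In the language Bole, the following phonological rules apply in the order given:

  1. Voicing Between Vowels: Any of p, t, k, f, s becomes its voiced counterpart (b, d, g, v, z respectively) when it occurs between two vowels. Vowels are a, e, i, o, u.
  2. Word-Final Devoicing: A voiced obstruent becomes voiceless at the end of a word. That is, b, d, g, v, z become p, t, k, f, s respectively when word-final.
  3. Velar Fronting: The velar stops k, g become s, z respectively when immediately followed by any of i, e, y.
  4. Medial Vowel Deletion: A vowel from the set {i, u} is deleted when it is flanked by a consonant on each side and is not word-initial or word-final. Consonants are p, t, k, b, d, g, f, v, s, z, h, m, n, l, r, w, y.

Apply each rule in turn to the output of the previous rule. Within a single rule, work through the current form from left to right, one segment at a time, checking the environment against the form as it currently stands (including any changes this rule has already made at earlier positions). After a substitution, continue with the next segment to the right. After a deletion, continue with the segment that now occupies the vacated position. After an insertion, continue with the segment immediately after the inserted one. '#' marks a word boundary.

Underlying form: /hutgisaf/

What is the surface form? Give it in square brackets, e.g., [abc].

1 Voicing Between Vowels: [hutgisaf] → [hutgizaf]
2 Word-Final Devoicing: no change — [hutgizaf]
3 Velar Fronting: [hutgizaf] → [hutzizaf]
4 Medial Vowel Deletion: [hutzizaf] → [htzzaf]

[htzzaf]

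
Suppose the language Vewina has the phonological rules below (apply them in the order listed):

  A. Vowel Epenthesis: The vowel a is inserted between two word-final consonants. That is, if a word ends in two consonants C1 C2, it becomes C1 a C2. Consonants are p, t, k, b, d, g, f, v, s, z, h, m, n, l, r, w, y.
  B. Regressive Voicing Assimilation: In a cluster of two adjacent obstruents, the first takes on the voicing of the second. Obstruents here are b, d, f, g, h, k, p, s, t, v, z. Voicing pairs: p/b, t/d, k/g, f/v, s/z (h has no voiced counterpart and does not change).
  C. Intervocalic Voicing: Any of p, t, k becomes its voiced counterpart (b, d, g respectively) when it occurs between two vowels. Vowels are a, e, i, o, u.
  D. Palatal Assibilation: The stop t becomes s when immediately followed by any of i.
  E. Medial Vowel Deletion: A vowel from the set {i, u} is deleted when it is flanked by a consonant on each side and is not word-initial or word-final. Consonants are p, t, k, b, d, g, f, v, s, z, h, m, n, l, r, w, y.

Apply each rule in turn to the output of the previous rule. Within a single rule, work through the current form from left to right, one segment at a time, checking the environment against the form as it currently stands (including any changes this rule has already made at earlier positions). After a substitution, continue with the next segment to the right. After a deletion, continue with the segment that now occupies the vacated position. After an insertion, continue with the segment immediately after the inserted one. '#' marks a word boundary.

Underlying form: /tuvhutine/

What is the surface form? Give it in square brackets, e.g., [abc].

[tfhdne]

A Vowel Epenthesis: no change — [tuvhutine]
B Regressive Voicing Assimilation: [tuvhutine] → [tufhutine]
C Intervocalic Voicing: [tufhutine] → [tufhudine]
D Palatal Assibilation: no change — [tufhudine]
E Medial Vowel Deletion: [tufhudine] → [tfhdne]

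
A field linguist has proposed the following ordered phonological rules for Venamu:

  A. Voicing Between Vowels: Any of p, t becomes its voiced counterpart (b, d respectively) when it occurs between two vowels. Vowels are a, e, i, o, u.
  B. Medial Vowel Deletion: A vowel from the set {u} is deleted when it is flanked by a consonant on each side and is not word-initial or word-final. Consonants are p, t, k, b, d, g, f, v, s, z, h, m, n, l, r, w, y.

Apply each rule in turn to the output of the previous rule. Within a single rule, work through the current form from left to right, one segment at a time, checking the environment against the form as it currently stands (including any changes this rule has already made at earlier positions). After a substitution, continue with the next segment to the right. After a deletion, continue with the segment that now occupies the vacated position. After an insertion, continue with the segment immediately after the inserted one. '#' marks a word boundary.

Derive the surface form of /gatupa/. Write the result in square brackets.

A Voicing Between Vowels: [gatupa] → [gaduba]
B Medial Vowel Deletion: [gaduba] → [gadba]

[gadba]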